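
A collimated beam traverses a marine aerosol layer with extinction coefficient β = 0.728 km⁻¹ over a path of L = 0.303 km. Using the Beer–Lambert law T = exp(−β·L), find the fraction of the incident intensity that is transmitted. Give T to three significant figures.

0.802

τ = β·L = 0.728 × 0.303 = 0.2206.
T = exp(−0.2206) = 0.8021.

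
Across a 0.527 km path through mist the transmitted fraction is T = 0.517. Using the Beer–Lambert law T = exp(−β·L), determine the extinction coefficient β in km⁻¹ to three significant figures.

Beer–Lambert: T = exp(−βL) ⇒ β = −ln(T)/L = −ln(0.517)/0.527 = 0.6597/0.527 = 1.252 km⁻¹.

1.25 km⁻¹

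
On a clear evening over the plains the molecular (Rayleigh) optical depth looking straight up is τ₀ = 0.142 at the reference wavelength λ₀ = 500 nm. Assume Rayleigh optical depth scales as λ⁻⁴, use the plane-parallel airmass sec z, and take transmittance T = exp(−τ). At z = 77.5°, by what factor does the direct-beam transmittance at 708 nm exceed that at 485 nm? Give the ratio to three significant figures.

1.78

Airmass: sec 77.5° = 4.6202.
τ(708 nm) = 0.142 × (500/708)⁴ × 4.6202 = 0.142 × 0.2487 × 4.6202 = 0.1632.
τ(485 nm) = 0.142 × (500/485)⁴ × 4.6202 = 0.142 × 1.1296 × 4.6202 = 0.7411.
T(708)/T(485) = exp(τ_B − τ_A) = exp(0.5779) = 1.7823.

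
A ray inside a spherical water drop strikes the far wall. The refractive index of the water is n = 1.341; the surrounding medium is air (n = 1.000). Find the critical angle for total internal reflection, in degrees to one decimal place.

48.2°

sin θ_c = n_air / n = 1.000 / 1.341 = 0.7457.
θ_c = arcsin(0.7457) = 48.22°.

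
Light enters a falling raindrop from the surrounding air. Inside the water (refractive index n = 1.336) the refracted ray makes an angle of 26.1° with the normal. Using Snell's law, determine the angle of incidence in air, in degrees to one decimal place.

Snell: sin θ_i = n · sin θ_r = 1.336 × sin 26.1° = 1.336 × 0.4399 = 0.5878.
θ_i = arcsin(0.5878) = 36.00°.

36.0°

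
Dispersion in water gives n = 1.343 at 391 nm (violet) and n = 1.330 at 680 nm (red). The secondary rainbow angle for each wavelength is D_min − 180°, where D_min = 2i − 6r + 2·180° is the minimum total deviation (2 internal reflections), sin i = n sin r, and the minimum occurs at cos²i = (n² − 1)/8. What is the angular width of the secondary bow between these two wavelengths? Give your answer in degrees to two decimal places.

At 391 nm (n = 1.343): cos²i = 0.10046 → i = 71.522°, r = 44.928°, D_min = 233.478°, rainbow angle = 53.478°.
At 680 nm (n = 1.330): cos²i = 0.09611 → i = 71.940°, r = 45.630°, D_min = 230.101°, rainbow angle = 50.101°.
Angular width = |53.478° − 50.101°| = 3.377°.

3.38°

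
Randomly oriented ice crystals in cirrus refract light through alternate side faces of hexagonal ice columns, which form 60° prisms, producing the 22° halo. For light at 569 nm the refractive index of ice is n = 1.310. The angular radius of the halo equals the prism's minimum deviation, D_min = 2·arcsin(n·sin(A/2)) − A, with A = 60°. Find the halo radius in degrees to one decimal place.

n·sin(A/2) = 1.310 × sin 30° = 1.310 × 0.5000 = 0.6550.
D_min = 2·arcsin(0.6550) − 60° = 2 × 40.920° − 60° = 21.839°.

21.8°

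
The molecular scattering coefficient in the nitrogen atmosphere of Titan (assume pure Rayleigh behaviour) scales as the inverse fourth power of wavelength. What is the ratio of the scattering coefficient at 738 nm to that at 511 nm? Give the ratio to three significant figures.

Rayleigh scattering ∝ λ⁻⁴, so the ratio of coefficients is the inverse fourth power of the wavelength ratio.
σ(738)/σ(511) = (511/738)⁴ = (0.6924)⁴ = 0.2299.

0.230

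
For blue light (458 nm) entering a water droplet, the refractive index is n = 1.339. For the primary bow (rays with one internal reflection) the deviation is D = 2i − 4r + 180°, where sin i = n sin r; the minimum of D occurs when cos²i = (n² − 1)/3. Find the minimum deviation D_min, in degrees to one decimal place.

138.8°

cos²i = (1.79292 − 1)/3 = 0.26431; i = arccos(0.51411) = 59.062°.
sin r = sin 59.062°/1.339 = 0.64057; r = 39.834°.
D_min = 2·59.062° − 4·39.834° + 180° = 138.786°.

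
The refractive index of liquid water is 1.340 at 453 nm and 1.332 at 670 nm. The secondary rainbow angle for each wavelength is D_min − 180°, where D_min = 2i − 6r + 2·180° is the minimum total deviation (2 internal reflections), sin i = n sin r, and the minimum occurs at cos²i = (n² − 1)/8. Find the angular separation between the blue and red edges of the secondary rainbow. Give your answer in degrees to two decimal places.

2.08°

At 453 nm (n = 1.340): cos²i = 0.09945 → i = 71.618°, r = 45.088°, D_min = 232.709°, rainbow angle = 52.709°.
At 670 nm (n = 1.332): cos²i = 0.09678 → i = 71.875°, r = 45.520°, D_min = 230.628°, rainbow angle = 50.628°.
Angular width = |52.709° − 50.628°| = 2.080°.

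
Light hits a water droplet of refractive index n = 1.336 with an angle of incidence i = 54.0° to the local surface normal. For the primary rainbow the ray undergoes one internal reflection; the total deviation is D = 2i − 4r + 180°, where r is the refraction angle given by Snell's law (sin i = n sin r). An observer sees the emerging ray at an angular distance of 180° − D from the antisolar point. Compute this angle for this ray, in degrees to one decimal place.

41.1°

sin r = sin 54.0° / 1.336 = 0.8090/1.336 = 0.6056; r = 37.27°.
D = 2·54.0° − 4·37.27° + 180° = 108.00° − 149.07° + 180° = 138.93°.
Angle from antisolar point = 180° − D = 41.07°.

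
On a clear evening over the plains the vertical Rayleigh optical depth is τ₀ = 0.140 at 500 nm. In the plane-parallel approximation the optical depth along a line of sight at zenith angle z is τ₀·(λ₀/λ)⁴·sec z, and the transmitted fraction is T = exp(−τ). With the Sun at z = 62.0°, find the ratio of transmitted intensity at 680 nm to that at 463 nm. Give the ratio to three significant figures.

Airmass: sec 62.0° = 2.1301.
τ(680 nm) = 0.140 × (500/680)⁴ × 2.1301 = 0.140 × 0.2923 × 2.1301 = 0.0872.
τ(463 nm) = 0.140 × (500/463)⁴ × 2.1301 = 0.140 × 1.3601 × 2.1301 = 0.4056.
T(680)/T(463) = exp(τ_B − τ_A) = exp(0.3184) = 1.3749.

1.37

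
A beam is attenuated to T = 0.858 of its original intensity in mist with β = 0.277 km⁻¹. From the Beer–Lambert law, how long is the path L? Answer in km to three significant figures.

0.553 km

Beer–Lambert: T = exp(−βL) ⇒ L = −ln(T)/β = −ln(0.858)/0.277 = 0.1532/0.277 = 0.5529 km.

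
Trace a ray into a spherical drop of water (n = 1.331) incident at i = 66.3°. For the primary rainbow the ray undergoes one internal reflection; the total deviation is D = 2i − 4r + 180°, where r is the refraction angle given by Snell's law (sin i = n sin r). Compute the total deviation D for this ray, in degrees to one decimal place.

sin r = sin 66.3° / 1.331 = 0.9157/1.331 = 0.6880; r = 43.47°.
D = 2·66.3° − 4·43.47° + 180° = 132.60° − 173.87° + 180° = 138.73°.

138.7°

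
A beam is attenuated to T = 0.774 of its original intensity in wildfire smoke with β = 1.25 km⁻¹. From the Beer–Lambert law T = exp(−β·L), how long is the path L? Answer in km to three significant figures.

0.205 km

Beer–Lambert: T = exp(−βL) ⇒ L = −ln(T)/β = −ln(0.774)/1.25 = 0.2562/1.25 = 0.2049 km.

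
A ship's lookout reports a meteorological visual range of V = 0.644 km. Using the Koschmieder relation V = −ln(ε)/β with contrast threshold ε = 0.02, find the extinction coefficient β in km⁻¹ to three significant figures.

6.07 km⁻¹

β = −ln(0.02) / V = 3.912 / 0.644 = 6.0746 km⁻¹.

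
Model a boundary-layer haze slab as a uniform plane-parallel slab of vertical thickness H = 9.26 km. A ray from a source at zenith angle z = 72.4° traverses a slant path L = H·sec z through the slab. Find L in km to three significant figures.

30.6 km

sec z = 1/cos 72.4° = 3.3072.
L = 9.26 × 3.3072 = 30.625 km.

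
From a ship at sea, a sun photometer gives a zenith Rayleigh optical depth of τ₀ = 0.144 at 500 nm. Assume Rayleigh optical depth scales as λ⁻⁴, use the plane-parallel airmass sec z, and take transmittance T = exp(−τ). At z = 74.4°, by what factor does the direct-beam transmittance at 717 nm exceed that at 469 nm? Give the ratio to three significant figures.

1.76

Airmass: sec 74.4° = 3.7186.
τ(717 nm) = 0.144 × (500/717)⁴ × 3.7186 = 0.144 × 0.2365 × 3.7186 = 0.1266.
τ(469 nm) = 0.144 × (500/469)⁴ × 3.7186 = 0.144 × 1.2918 × 3.7186 = 0.6917.
T(717)/T(469) = exp(τ_B − τ_A) = exp(0.5651) = 1.7596.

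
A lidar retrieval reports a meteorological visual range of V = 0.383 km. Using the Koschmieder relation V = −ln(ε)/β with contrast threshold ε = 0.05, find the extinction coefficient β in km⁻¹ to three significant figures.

β = −ln(0.05) / V = 2.996 / 0.383 = 7.8218 km⁻¹.

7.82 km⁻¹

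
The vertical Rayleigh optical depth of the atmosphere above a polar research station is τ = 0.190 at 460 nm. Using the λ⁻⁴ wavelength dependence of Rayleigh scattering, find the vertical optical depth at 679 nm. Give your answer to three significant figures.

τ(679 nm) = τ(460 nm) × (460/679)⁴ = 0.190 × (0.6775)⁴ = 0.190 × 0.2106 = 0.0400.

0.0400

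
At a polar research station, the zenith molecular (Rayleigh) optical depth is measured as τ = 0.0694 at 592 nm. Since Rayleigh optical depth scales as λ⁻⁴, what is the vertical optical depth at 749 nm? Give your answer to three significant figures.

τ(749 nm) = τ(592 nm) × (592/749)⁴ = 0.0694 × (0.7904)⁴ = 0.0694 × 0.3903 = 0.0271.

0.0271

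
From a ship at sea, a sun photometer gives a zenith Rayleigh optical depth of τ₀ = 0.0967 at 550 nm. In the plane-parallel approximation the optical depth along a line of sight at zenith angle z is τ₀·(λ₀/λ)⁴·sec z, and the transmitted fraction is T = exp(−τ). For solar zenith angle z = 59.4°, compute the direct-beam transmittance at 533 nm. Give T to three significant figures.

sec 59.4° = 1.9645.
τ = 0.0967 × (550/533)⁴ × 1.9645 = 0.0967 × 1.1338 × 1.9645 = 0.2154.
T = exp(−0.2154) = 0.8062.

0.806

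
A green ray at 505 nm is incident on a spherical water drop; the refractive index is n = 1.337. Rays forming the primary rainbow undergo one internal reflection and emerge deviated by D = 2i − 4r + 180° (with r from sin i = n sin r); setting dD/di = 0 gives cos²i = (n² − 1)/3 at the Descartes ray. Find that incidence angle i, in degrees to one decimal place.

cos²i = (1.337² − 1)/3 = (1.78757 − 1)/3 = 0.26252.
cos i = 0.51237, so i = 59.178°.

59.2°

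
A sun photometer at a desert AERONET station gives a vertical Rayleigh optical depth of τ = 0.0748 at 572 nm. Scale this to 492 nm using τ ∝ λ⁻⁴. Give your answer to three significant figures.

τ(492 nm) = τ(572 nm) × (572/492)⁴ = 0.0748 × (1.1626)⁴ = 0.0748 × 1.8269 = 0.1367.

0.137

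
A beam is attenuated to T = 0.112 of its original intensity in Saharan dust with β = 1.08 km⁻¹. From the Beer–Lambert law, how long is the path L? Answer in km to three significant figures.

Beer–Lambert: T = exp(−βL) ⇒ L = −ln(T)/β = −ln(0.112)/1.08 = 2.1893/1.08 = 2.027 km.

2.03 km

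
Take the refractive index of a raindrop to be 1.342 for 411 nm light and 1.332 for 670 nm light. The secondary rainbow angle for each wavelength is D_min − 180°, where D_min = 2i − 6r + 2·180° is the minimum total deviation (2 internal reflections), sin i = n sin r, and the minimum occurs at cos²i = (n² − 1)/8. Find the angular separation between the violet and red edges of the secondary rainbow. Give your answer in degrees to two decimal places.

At 411 nm (n = 1.342): cos²i = 0.10012 → i = 71.554°, r = 44.981°, D_min = 233.222°, rainbow angle = 53.222°.
At 670 nm (n = 1.332): cos²i = 0.09678 → i = 71.875°, r = 45.520°, D_min = 230.628°, rainbow angle = 50.628°.
Angular width = |53.222° − 50.628°| = 2.594°.

2.59°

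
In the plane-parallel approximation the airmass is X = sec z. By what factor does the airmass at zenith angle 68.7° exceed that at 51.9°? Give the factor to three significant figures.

1.70

X(68.7°)/X(51.9°) = sec 68.7° / sec 51.9° = cos 51.9° / cos 68.7° = 0.6170/0.3633 = 1.6986.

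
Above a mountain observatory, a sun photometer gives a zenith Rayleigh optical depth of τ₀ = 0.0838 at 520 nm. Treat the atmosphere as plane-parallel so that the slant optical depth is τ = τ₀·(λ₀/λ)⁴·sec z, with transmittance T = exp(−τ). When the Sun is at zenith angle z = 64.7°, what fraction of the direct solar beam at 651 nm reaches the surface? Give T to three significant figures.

0.923

sec 64.7° = 2.3400.
τ = 0.0838 × (520/651)⁴ × 2.3400 = 0.0838 × 0.4071 × 2.3400 = 0.0798.
T = exp(−0.0798) = 0.9233.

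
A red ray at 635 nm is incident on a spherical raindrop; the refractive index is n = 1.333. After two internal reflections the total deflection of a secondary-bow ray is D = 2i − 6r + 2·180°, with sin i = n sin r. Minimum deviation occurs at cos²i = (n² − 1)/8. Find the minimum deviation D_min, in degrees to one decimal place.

cos²i = (1.77689 − 1)/8 = 0.09711; i = arccos(0.31163) = 71.843°.
sin r = sin 71.843°/1.333 = 0.71283; r = 45.466°.
D_min = 2·71.843° − 6·45.466° + 360° = 230.891°.

230.9°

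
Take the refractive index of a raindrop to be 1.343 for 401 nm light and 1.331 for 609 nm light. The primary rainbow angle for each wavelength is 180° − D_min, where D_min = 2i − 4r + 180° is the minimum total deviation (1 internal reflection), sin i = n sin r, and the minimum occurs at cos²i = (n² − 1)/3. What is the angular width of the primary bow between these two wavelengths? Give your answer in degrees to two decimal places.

1.72°

At 401 nm (n = 1.343): cos²i = 0.26788 → i = 58.830°, r = 39.577°, D_min = 139.354°, rainbow angle = 40.646°.
At 609 nm (n = 1.331): cos²i = 0.25719 → i = 59.527°, r = 40.356°, D_min = 137.630°, rainbow angle = 42.370°.
Angular width = |40.646° − 42.370°| = 1.724°.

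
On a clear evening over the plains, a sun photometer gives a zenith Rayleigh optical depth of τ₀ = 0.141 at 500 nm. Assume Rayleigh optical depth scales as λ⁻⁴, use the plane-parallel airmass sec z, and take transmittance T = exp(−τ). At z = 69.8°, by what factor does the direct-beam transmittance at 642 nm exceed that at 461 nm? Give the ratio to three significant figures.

1.51

Airmass: sec 69.8° = 2.8960.
τ(642 nm) = 0.141 × (500/642)⁴ × 2.8960 = 0.141 × 0.3679 × 2.8960 = 0.1502.
τ(461 nm) = 0.141 × (500/461)⁴ × 2.8960 = 0.141 × 1.3838 × 2.8960 = 0.5651.
T(642)/T(461) = exp(τ_B − τ_A) = exp(0.4148) = 1.5141.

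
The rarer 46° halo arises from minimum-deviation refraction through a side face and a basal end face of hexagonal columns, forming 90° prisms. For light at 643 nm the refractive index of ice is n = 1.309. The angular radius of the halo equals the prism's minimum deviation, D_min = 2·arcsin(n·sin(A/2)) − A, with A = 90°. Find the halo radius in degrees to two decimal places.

n·sin(A/2) = 1.309 × sin 45° = 1.309 × 0.7071 = 0.9256.
D_min = 2·arcsin(0.9256) − 90° = 2 × 67.759° − 90° = 45.519°.

45.52°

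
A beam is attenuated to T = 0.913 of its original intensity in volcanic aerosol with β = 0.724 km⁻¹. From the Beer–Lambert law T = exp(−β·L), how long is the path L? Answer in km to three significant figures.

Beer–Lambert: T = exp(−βL) ⇒ L = −ln(T)/β = −ln(0.913)/0.724 = 0.0910/0.724 = 0.1257 km.

0.126 km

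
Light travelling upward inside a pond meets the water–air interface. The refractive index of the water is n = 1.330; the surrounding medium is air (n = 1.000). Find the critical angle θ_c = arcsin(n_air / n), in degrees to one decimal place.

48.8°

sin θ_c = n_air / n = 1.000 / 1.330 = 0.7519.
θ_c = arcsin(0.7519) = 48.75°.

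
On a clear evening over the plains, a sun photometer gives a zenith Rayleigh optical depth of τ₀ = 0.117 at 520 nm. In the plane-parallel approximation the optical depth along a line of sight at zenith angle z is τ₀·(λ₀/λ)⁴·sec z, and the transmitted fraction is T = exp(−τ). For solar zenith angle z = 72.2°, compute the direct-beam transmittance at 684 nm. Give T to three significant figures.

sec 72.2° = 3.2712.
τ = 0.117 × (520/684)⁴ × 3.2712 = 0.117 × 0.3340 × 3.2712 = 0.1278.
T = exp(−0.1278) = 0.8800.

0.880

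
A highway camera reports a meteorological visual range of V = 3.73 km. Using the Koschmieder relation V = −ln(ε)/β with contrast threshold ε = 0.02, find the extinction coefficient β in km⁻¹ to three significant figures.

1.05 km⁻¹

β = −ln(0.02) / V = 3.912 / 3.73 = 1.0488 km⁻¹.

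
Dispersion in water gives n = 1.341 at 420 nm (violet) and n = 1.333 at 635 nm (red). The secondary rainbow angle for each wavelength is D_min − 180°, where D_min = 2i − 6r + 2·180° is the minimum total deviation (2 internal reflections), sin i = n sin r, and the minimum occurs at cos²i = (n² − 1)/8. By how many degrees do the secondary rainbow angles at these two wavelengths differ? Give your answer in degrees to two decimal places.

2.08°

At 420 nm (n = 1.341): cos²i = 0.09979 → i = 71.586°, r = 45.034°, D_min = 232.966°, rainbow angle = 52.966°.
At 635 nm (n = 1.333): cos²i = 0.09711 → i = 71.843°, r = 45.466°, D_min = 230.891°, rainbow angle = 50.891°.
Angular width = |52.966° − 50.891°| = 2.075°.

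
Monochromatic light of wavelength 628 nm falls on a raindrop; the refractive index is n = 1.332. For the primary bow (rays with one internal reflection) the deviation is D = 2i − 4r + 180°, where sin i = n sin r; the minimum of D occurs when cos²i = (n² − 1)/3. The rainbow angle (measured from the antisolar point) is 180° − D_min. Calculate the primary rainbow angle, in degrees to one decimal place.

42.2°

cos²i = (1.77422 − 1)/3 = 0.25807; i = arccos(0.50801) = 59.469°.
sin r = sin 59.469°/1.332 = 0.64666; r = 40.290°.
D_min = 2·59.469° − 4·40.290° + 180° = 137.776°.
Rainbow angle = 180° − D_min = 42.224°.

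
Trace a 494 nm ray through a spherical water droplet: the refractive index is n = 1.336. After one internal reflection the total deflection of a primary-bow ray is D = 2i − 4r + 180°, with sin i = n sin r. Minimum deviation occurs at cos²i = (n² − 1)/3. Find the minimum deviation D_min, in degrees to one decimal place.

cos²i = (1.78490 − 1)/3 = 0.26163; i = arccos(0.51150) = 59.236°.
sin r = sin 59.236°/1.336 = 0.64318; r = 40.029°.
D_min = 2·59.236° − 4·40.029° + 180° = 138.356°.

138.4°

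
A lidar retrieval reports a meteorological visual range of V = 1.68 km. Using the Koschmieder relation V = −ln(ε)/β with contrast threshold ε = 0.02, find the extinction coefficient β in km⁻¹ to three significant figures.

2.33 km⁻¹

β = −ln(0.02) / V = 3.912 / 1.68 = 2.3286 km⁻¹.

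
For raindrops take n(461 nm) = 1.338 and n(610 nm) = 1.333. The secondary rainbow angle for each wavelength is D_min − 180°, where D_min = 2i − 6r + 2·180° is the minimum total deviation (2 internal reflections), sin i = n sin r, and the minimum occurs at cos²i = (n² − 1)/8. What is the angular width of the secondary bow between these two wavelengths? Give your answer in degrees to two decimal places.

1.30°

At 461 nm (n = 1.338): cos²i = 0.09878 → i = 71.682°, r = 45.195°, D_min = 232.193°, rainbow angle = 52.193°.
At 610 nm (n = 1.333): cos²i = 0.09711 → i = 71.843°, r = 45.466°, D_min = 230.891°, rainbow angle = 50.891°.
Angular width = |52.193° − 50.891°| = 1.302°.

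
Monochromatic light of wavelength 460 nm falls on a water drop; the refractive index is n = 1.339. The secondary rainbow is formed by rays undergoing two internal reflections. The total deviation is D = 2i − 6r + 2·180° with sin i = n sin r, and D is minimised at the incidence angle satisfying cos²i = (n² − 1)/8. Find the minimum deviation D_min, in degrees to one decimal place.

cos²i = (1.79292 − 1)/8 = 0.09912; i = arccos(0.31483) = 71.650°.
sin r = sin 71.650°/1.339 = 0.70885; r = 45.141°.
D_min = 2·71.650° − 6·45.141° + 360° = 232.451°.

232.5°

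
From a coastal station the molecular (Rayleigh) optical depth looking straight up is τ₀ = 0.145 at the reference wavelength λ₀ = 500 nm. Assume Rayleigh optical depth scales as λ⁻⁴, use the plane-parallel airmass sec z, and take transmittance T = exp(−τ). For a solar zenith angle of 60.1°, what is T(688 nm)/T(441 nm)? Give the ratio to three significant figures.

1.49

Airmass: sec 60.1° = 2.0061.
τ(688 nm) = 0.145 × (500/688)⁴ × 2.0061 = 0.145 × 0.2789 × 2.0061 = 0.0811.
τ(441 nm) = 0.145 × (500/441)⁴ × 2.0061 = 0.145 × 1.6524 × 2.0061 = 0.4807.
T(688)/T(441) = exp(τ_B − τ_A) = exp(0.3995) = 1.4911.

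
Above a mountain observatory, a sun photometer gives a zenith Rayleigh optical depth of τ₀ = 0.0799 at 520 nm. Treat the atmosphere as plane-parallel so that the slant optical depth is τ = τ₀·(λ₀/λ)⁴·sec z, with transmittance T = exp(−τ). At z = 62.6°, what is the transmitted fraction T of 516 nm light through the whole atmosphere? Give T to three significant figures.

0.836

sec 62.6° = 2.1730.
τ = 0.0799 × (520/516)⁴ × 2.1730 = 0.0799 × 1.0314 × 2.1730 = 0.1791.
T = exp(−0.1791) = 0.8361.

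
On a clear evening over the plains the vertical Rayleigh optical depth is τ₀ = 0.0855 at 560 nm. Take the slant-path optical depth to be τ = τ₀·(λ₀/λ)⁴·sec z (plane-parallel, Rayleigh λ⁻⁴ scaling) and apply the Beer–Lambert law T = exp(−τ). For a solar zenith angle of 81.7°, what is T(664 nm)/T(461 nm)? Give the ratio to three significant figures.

Airmass: sec 81.7° = 6.9273.
τ(664 nm) = 0.0855 × (560/664)⁴ × 6.9273 = 0.0855 × 0.5059 × 6.9273 = 0.2996.
τ(461 nm) = 0.0855 × (560/461)⁴ × 6.9273 = 0.0855 × 2.1775 × 6.9273 = 1.2897.
T(664)/T(461) = exp(τ_B − τ_A) = exp(0.9900) = 2.6913.

2.69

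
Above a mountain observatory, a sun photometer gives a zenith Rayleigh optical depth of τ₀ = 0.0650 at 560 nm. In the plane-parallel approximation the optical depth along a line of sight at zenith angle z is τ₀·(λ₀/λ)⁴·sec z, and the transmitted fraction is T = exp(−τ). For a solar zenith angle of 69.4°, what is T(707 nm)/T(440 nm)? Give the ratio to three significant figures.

1.51

Airmass: sec 69.4° = 2.8422.
τ(707 nm) = 0.0650 × (560/707)⁴ × 2.8422 = 0.0650 × 0.3936 × 2.8422 = 0.0727.
τ(440 nm) = 0.0650 × (560/440)⁴ × 2.8422 = 0.0650 × 2.6239 × 2.8422 = 0.4847.
T(707)/T(440) = exp(τ_B − τ_A) = exp(0.4120) = 1.5099.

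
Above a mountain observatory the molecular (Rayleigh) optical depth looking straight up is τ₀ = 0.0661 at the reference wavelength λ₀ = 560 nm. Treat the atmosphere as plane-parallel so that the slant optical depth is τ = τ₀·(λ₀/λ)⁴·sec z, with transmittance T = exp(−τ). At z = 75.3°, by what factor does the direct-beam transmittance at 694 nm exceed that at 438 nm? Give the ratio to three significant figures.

Airmass: sec 75.3° = 3.9408.
τ(694 nm) = 0.0661 × (560/694)⁴ × 3.9408 = 0.0661 × 0.4239 × 3.9408 = 0.1104.
τ(438 nm) = 0.0661 × (560/438)⁴ × 3.9408 = 0.0661 × 2.6721 × 3.9408 = 0.6960.
T(694)/T(438) = exp(τ_B − τ_A) = exp(0.5856) = 1.7961.

1.80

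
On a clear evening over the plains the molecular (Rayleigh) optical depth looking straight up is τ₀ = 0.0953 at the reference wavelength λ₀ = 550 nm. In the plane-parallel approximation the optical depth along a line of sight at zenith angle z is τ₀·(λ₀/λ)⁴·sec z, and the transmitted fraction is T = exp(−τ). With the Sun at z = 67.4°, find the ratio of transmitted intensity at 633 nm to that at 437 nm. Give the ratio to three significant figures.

1.62

Airmass: sec 67.4° = 2.6022.
τ(633 nm) = 0.0953 × (550/633)⁴ × 2.6022 = 0.0953 × 0.5699 × 2.6022 = 0.1413.
τ(437 nm) = 0.0953 × (550/437)⁴ × 2.6022 = 0.0953 × 2.5091 × 2.6022 = 0.6222.
T(633)/T(437) = exp(τ_B − τ_A) = exp(0.4809) = 1.6175.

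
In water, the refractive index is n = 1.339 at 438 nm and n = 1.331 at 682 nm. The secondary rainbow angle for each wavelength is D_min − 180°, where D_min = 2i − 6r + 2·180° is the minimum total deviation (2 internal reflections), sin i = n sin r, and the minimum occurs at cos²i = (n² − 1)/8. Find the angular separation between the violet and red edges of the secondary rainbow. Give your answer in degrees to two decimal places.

2.09°

At 438 nm (n = 1.339): cos²i = 0.09912 → i = 71.650°, r = 45.141°, D_min = 232.451°, rainbow angle = 52.451°.
At 682 nm (n = 1.331): cos²i = 0.09645 → i = 71.907°, r = 45.575°, D_min = 230.365°, rainbow angle = 50.365°.
Angular width = |52.451° − 50.365°| = 2.086°.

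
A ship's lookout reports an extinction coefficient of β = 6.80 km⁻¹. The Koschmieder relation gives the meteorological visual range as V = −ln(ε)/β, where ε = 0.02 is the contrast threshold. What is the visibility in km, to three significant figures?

0.575 km

V = −ln(0.02) / 6.80 = 3.912 / 6.80 = 0.5753 km.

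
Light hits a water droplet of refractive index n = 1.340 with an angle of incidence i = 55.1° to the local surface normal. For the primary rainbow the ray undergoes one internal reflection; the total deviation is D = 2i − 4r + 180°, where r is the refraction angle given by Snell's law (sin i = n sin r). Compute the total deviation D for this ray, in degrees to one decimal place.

sin r = sin 55.1° / 1.340 = 0.8202/1.340 = 0.6121; r = 37.74°.
D = 2·55.1° − 4·37.74° + 180° = 110.20° − 150.95° + 180° = 139.25°.

139.2°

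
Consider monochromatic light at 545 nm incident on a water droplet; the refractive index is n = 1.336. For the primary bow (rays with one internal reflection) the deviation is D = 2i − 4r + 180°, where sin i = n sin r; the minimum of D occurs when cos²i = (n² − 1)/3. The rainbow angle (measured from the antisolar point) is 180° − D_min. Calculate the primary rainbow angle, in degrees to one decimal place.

41.6°

cos²i = (1.78490 − 1)/3 = 0.26163; i = arccos(0.51150) = 59.236°.
sin r = sin 59.236°/1.336 = 0.64318; r = 40.029°.
D_min = 2·59.236° − 4·40.029° + 180° = 138.356°.
Rainbow angle = 180° − D_min = 41.644°.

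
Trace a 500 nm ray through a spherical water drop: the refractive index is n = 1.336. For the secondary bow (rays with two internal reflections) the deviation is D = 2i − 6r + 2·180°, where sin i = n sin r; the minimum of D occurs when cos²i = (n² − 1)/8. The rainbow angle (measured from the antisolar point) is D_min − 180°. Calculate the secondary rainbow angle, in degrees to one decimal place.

cos²i = (1.78490 − 1)/8 = 0.09811; i = arccos(0.31323) = 71.746°.
sin r = sin 71.746°/1.336 = 0.71084; r = 45.303°.
D_min = 2·71.746° − 6·45.303° + 360° = 231.674°.
Rainbow angle = D_min − 180° = 51.674°.

51.7°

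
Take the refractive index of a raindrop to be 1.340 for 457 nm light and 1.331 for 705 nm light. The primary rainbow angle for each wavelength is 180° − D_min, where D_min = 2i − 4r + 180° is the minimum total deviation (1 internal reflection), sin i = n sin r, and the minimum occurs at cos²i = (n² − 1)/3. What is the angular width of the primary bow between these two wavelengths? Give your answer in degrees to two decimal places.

At 457 nm (n = 1.340): cos²i = 0.26520 → i = 59.004°, r = 39.770°, D_min = 138.929°, rainbow angle = 41.071°.
At 705 nm (n = 1.331): cos²i = 0.25719 → i = 59.527°, r = 40.356°, D_min = 137.630°, rainbow angle = 42.370°.
Angular width = |41.071° − 42.370°| = 1.299°.

1.30°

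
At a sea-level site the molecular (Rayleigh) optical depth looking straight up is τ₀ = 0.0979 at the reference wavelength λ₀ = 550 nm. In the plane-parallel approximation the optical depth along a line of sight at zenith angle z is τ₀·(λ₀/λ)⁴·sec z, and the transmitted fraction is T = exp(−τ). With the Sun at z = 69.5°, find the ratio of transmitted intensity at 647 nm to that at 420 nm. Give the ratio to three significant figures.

Airmass: sec 69.5° = 2.8555.
τ(647 nm) = 0.0979 × (550/647)⁴ × 2.8555 = 0.0979 × 0.5222 × 2.8555 = 0.1460.
τ(420 nm) = 0.0979 × (550/420)⁴ × 2.8555 = 0.0979 × 2.9407 × 2.8555 = 0.8221.
T(647)/T(420) = exp(τ_B − τ_A) = exp(0.6761) = 1.9662.

1.97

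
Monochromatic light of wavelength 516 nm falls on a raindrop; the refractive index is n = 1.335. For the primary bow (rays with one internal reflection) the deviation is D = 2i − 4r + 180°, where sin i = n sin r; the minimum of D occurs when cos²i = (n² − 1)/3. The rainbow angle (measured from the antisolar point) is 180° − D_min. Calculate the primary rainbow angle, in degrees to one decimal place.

41.8°

cos²i = (1.78222 − 1)/3 = 0.26074; i = arccos(0.51063) = 59.294°.
sin r = sin 59.294°/1.335 = 0.64405; r = 40.094°.
D_min = 2·59.294° − 4·40.094° + 180° = 138.212°.
Rainbow angle = 180° − D_min = 41.788°.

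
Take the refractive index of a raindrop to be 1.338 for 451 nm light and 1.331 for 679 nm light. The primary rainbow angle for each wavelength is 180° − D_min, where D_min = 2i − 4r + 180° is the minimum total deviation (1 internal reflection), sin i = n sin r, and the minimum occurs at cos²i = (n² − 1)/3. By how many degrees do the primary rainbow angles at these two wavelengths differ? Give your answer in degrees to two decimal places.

1.01°

At 451 nm (n = 1.338): cos²i = 0.26341 → i = 59.120°, r = 39.899°, D_min = 138.643°, rainbow angle = 41.357°.
At 679 nm (n = 1.331): cos²i = 0.25719 → i = 59.527°, r = 40.356°, D_min = 137.630°, rainbow angle = 42.370°.
Angular width = |41.357° − 42.370°| = 1.013°.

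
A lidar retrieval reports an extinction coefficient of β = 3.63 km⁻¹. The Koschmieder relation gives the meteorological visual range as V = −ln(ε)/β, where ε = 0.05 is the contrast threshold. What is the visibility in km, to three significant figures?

0.825 km

V = −ln(0.05) / 3.63 = 2.996 / 3.63 = 0.8253 km.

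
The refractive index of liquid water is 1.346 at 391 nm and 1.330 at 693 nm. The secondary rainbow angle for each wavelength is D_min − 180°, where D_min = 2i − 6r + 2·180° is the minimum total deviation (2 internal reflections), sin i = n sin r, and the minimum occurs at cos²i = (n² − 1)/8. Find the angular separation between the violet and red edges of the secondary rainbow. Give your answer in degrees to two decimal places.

At 391 nm (n = 1.346): cos²i = 0.10146 → i = 71.426°, r = 44.768°, D_min = 234.241°, rainbow angle = 54.241°.
At 693 nm (n = 1.330): cos²i = 0.09611 → i = 71.940°, r = 45.630°, D_min = 230.101°, rainbow angle = 50.101°.
Angular width = |54.241° − 50.101°| = 4.140°.

4.14°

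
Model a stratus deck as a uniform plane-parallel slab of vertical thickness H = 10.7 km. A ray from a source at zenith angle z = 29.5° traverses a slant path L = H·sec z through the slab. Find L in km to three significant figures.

sec z = 1/cos 29.5° = 1.1490.
L = 10.7 × 1.1490 = 12.294 km.

12.3 km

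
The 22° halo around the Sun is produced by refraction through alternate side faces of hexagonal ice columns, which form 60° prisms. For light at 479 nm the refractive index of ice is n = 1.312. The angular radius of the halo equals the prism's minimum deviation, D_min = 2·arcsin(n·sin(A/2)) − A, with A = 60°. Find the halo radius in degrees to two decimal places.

21.99°

n·sin(A/2) = 1.312 × sin 30° = 1.312 × 0.5000 = 0.6560.
D_min = 2·arcsin(0.6560) − 60° = 2 × 40.996° − 60° = 21.991°.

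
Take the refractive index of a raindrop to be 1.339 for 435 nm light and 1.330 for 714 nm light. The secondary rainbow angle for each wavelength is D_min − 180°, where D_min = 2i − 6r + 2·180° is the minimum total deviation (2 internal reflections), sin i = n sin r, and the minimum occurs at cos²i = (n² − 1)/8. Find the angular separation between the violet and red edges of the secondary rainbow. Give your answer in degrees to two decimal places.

2.35°

At 435 nm (n = 1.339): cos²i = 0.09912 → i = 71.650°, r = 45.141°, D_min = 232.451°, rainbow angle = 52.451°.
At 714 nm (n = 1.330): cos²i = 0.09611 → i = 71.940°, r = 45.630°, D_min = 230.101°, rainbow angle = 50.101°.
Angular width = |52.451° − 50.101°| = 2.350°.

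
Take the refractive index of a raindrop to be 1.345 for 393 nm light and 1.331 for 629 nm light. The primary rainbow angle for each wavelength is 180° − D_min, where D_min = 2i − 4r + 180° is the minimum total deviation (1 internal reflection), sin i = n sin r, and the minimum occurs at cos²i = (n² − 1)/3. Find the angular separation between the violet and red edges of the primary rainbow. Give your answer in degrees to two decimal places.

2.01°

At 393 nm (n = 1.345): cos²i = 0.26967 → i = 58.715°, r = 39.448°, D_min = 139.635°, rainbow angle = 40.365°.
At 629 nm (n = 1.331): cos²i = 0.25719 → i = 59.527°, r = 40.356°, D_min = 137.630°, rainbow angle = 42.370°.
Angular width = |40.365° − 42.370°| = 2.005°.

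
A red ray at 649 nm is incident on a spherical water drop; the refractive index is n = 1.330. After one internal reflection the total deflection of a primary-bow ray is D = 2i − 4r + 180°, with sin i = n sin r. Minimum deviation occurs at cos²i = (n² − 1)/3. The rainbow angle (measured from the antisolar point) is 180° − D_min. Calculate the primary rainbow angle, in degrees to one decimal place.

42.5°

cos²i = (1.76890 − 1)/3 = 0.25630; i = arccos(0.50626) = 59.585°.
sin r = sin 59.585°/1.330 = 0.64841; r = 40.422°.
D_min = 2·59.585° − 4·40.422° + 180° = 137.484°.
Rainbow angle = 180° − D_min = 42.516°.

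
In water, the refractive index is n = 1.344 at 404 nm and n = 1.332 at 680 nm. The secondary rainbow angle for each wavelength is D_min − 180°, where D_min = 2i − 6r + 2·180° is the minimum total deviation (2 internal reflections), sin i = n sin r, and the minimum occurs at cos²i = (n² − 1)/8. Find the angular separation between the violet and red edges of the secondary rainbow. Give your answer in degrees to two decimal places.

At 404 nm (n = 1.344): cos²i = 0.10079 → i = 71.490°, r = 44.874°, D_min = 233.733°, rainbow angle = 53.733°.
At 680 nm (n = 1.332): cos²i = 0.09678 → i = 71.875°, r = 45.520°, D_min = 230.628°, rainbow angle = 50.628°.
Angular width = |53.733° − 50.628°| = 3.104°.

3.10°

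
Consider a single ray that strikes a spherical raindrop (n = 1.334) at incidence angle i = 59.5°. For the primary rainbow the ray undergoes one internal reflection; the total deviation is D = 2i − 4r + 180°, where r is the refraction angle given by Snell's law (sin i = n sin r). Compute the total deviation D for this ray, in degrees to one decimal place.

138.1°

sin r = sin 59.5° / 1.334 = 0.8616/1.334 = 0.6459; r = 40.23°.
D = 2·59.5° − 4·40.23° + 180° = 119.00° − 160.93° + 180° = 138.07°.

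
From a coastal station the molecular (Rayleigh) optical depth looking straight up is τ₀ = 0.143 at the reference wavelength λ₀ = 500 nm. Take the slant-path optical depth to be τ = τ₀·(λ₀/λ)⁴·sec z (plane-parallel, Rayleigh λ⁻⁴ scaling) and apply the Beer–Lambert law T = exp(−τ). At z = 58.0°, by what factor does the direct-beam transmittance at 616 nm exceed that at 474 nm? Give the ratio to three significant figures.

Airmass: sec 58.0° = 1.8871.
τ(616 nm) = 0.143 × (500/616)⁴ × 1.8871 = 0.143 × 0.4341 × 1.8871 = 0.1171.
τ(474 nm) = 0.143 × (500/474)⁴ × 1.8871 = 0.143 × 1.2381 × 1.8871 = 0.3341.
T(616)/T(474) = exp(τ_B − τ_A) = exp(0.2170) = 1.2423.

1.24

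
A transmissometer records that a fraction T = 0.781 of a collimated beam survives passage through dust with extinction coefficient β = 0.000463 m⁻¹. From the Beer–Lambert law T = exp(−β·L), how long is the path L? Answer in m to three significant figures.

Beer–Lambert: T = exp(−βL) ⇒ L = −ln(T)/β = −ln(0.781)/0.000463 = 0.2472/0.000463 = 533.9 m.

534 m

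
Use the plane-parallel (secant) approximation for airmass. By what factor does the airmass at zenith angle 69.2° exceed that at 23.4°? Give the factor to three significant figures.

X(69.2°)/X(23.4°) = sec 69.2° / sec 23.4° = cos 23.4° / cos 69.2° = 0.9178/0.3551 = 2.5844.

2.58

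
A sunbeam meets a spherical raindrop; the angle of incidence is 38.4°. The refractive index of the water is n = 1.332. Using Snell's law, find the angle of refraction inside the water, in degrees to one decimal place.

Snell: sin θ_r = sin θ_i / n = sin 38.4° / 1.332 = 0.6211 / 1.332 = 0.4663.
θ_r = arcsin(0.4663) = 27.80°.

27.8°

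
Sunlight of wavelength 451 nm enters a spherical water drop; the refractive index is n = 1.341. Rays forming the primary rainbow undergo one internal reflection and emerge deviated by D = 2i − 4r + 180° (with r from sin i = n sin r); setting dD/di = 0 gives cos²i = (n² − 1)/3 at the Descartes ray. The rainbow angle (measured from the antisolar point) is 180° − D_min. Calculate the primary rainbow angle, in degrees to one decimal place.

cos²i = (1.79828 − 1)/3 = 0.26609; i = arccos(0.51584) = 58.946°.
sin r = sin 58.946°/1.341 = 0.63884; r = 39.705°.
D_min = 2·58.946° − 4·39.705° + 180° = 139.071°.
Rainbow angle = 180° − D_min = 40.929°.

40.9°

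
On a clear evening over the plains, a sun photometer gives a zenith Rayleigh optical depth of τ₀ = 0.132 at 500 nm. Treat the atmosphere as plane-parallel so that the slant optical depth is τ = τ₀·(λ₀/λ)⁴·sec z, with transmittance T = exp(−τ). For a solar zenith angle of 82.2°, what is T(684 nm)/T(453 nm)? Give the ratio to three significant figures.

Airmass: sec 82.2° = 7.3684.
τ(684 nm) = 0.132 × (500/684)⁴ × 7.3684 = 0.132 × 0.2855 × 7.3684 = 0.2777.
τ(453 nm) = 0.132 × (500/453)⁴ × 7.3684 = 0.132 × 1.4842 × 7.3684 = 1.4435.
T(684)/T(453) = exp(τ_B − τ_A) = exp(1.1658) = 3.2086.

3.21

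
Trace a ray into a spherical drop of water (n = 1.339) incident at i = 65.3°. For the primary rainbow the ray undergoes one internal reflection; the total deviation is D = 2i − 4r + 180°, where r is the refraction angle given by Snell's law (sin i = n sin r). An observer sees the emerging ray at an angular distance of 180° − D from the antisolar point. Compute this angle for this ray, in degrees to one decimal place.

40.3°

sin r = sin 65.3° / 1.339 = 0.9085/1.339 = 0.6785; r = 42.73°.
D = 2·65.3° − 4·42.73° + 180° = 130.60° − 170.91° + 180° = 139.69°.
Angle from antisolar point = 180° − D = 40.31°.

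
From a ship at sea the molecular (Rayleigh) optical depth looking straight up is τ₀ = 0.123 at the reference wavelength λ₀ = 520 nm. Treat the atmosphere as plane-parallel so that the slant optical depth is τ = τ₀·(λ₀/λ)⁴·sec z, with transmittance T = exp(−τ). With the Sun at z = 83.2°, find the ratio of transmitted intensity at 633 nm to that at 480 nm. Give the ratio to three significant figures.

2.61

Airmass: sec 83.2° = 8.4457.
τ(633 nm) = 0.123 × (520/633)⁴ × 8.4457 = 0.123 × 0.4554 × 8.4457 = 0.4731.
τ(480 nm) = 0.123 × (520/480)⁴ × 8.4457 = 0.123 × 1.3774 × 8.4457 = 1.4308.
T(633)/T(480) = exp(τ_B − τ_A) = exp(0.9577) = 2.6058.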